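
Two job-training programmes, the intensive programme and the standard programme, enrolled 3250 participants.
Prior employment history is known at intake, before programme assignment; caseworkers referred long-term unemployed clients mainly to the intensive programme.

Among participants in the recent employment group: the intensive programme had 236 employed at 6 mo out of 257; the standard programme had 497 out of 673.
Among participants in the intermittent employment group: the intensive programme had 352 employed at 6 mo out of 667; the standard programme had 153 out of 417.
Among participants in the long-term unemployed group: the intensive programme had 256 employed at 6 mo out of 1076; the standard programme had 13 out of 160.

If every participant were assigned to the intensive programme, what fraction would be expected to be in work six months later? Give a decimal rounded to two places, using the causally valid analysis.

Since prior employment history is a pre-existing factor (not a product of the programme) and it affects the outcome on its own, it is a confounder. The stratified rates, not the pooled rate, identify the causal effect.
Standardising the intensive programme to the population prior employment history mix: 0.286·236/257 + 0.334·352/667 + 0.380·256/1076 = 0.529.

0.53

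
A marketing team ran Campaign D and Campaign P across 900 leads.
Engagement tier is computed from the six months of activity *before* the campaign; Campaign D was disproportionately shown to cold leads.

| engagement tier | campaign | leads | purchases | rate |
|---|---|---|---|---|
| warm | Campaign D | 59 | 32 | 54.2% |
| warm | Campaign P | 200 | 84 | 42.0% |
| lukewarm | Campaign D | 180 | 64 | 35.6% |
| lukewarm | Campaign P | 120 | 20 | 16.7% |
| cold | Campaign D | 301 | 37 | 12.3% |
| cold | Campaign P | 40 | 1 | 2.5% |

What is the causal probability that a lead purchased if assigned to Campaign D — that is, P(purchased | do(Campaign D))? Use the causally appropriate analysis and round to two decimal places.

The imbalance in engagement tier arose from how leads were allocated, not from anything the campaign did; and engagement tier independently affects the outcome. The pooled gap is confounded — condition on engagement tier.
Standardising Campaign D to the population engagement tier mix: 0.288·32/59 + 0.333·64/180 + 0.379·37/301 = 0.321.

0.32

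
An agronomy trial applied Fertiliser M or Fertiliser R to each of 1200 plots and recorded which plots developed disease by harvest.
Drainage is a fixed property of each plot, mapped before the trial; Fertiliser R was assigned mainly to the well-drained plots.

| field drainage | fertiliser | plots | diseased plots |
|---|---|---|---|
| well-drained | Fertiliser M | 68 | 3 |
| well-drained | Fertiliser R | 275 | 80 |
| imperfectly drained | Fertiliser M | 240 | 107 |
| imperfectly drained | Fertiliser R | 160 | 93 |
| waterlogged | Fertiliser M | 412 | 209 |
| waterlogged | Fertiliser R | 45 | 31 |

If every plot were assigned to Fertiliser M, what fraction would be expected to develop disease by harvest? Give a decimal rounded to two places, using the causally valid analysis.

0.35

Within every field drainage level Fertiliser M has the lower rate, yet pooled Fertiliser R does — Simpson's reversal.
Since field drainage is a pre-existing factor (not a product of the fertiliser) and it affects the outcome on its own, it is a confounder. The stratified rates, not the pooled rate, identify the causal effect.
Standardising Fertiliser M to the population field drainage mix: 0.286·3/68 + 0.333·107/240 + 0.381·209/412 = 0.354.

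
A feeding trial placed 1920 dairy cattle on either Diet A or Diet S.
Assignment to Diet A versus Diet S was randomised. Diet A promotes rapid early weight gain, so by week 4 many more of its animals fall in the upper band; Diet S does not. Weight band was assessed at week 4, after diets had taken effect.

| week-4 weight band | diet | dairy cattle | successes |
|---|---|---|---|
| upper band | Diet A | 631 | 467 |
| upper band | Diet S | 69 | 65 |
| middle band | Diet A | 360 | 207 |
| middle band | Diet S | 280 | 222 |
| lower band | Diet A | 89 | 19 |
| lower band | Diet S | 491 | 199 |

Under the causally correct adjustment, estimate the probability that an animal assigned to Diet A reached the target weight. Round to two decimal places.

0.64

Diet S is higher inside every week-4 weight band stratum but Diet A is higher in aggregate. Whether to stratify depends on how week-4 weight band relates to the diet.
Week-4 weight band here is a post-treatment variable shaped by the diet; conditioning on it would introduce bias rather than remove it. The overall comparison is the causal one.
So P(outcome | do(Diet A)) is just the pooled rate for Diet A: 693/1080 = 0.642.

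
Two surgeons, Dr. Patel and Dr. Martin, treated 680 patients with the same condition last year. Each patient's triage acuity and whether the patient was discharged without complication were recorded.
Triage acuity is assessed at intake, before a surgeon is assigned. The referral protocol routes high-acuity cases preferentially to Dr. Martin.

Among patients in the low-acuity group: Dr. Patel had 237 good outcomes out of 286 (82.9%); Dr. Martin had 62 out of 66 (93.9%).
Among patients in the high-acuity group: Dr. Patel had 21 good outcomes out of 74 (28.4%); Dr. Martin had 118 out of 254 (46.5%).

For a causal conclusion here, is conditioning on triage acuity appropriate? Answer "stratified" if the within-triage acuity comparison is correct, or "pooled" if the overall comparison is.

The stratified and pooled comparisons disagree (Dr. Martin wins within each triage acuity; Dr. Patel wins overall), so the answer turns on the causal role of triage acuity.
Nothing the surgeon does changes triage acuity; the imbalance is an allocation artefact. With triage acuity also predicting the outcome, the pooled figure is confounded, and the within-stratum comparison is the causal one.
Within each level — low-acuity: 82.9% vs 93.9%; high-acuity: 28.4% vs 46.5% — Dr. Martin is higher every time.

stratified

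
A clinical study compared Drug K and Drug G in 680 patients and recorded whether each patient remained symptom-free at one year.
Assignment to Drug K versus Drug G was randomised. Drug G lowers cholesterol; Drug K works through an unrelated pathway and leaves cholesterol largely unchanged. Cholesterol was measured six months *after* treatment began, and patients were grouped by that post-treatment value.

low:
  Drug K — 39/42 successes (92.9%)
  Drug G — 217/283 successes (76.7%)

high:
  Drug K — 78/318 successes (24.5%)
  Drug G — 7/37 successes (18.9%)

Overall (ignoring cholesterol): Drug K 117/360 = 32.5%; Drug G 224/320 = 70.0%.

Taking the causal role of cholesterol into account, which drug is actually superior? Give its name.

Cholesterol here is a post-treatment variable shaped by the drug; conditioning on it would introduce bias rather than remove it. The overall comparison is the causal one.
Pooled: Drug K 32.5% vs Drug G 70.0%; Drug G is higher overall.

Drug G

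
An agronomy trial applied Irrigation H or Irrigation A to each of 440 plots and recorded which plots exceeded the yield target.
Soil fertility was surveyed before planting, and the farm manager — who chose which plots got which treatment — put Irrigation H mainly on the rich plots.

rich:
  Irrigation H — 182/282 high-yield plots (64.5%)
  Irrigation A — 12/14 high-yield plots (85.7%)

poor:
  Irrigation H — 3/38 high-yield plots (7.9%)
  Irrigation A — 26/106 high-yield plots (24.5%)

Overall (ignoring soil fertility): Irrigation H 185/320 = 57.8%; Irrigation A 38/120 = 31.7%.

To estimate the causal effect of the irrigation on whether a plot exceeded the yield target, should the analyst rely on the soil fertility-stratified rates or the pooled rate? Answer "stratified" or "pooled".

Soil fertility differs across irrigations for reasons unrelated to any effect of the irrigation itself, and it separately predicts the outcome — a classic confounder. We must compare within soil fertility levels.
Within each level — rich: 64.5% vs 85.7%; poor: 7.9% vs 24.5% — Irrigation A is higher every time.

stratified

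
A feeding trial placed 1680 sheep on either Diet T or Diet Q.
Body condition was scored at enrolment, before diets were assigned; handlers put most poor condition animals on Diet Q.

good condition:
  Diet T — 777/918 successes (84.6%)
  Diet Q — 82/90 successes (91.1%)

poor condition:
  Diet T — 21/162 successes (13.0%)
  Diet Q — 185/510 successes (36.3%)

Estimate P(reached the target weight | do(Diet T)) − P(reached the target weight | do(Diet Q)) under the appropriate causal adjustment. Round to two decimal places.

-0.13

The stratified and pooled comparisons disagree (Diet Q wins within each starting body condition; Diet T wins overall), so the answer turns on the causal role of starting body condition.
Starting body condition satisfies the back-door criterion: it is not a descendant of the diet, and it blocks the spurious path from diet to outcome. Adjusting for it (i.e., using the within-starting body condition rates) gives the causal effect.
Adjusting over the population distribution of starting body condition: 0.600·(0.846−0.911) + 0.400·(0.130−0.363) = -0.132.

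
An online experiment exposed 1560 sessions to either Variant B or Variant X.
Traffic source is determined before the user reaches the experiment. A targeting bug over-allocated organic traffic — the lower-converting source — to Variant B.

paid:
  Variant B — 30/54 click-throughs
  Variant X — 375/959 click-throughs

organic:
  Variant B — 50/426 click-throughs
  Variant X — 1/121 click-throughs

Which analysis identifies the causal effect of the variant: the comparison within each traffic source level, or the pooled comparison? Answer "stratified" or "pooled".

Variant B is higher inside every traffic source stratum but Variant X is higher in aggregate. Whether to stratify depends on how traffic source relates to the variant.
Since traffic source is a pre-existing factor (not a product of the variant) and it affects the outcome on its own, it is a confounder. The stratified rates, not the pooled rate, identify the causal effect.
Within each level — paid: 55.6% vs 39.1%; organic: 11.7% vs 0.8% — Variant B is higher every time.

stratified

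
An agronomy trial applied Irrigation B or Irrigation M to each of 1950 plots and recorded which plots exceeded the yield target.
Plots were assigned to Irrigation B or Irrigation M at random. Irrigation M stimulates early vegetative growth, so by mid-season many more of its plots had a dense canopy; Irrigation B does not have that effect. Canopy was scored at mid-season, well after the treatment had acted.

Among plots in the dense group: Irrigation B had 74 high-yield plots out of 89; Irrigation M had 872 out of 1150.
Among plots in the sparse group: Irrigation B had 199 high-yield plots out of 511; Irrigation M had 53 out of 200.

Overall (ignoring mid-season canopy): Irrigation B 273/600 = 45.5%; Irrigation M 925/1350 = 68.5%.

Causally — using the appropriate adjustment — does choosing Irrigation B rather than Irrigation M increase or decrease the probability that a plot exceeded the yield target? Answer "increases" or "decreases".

Irrigation B is higher inside every mid-season canopy stratum but Irrigation M is higher in aggregate. Whether to stratify depends on how mid-season canopy relates to the irrigation.
Mid-season canopy is downstream of the irrigation. One should not condition on a consequence of treatment, so the overall rates are the right comparison.
Pooled: Irrigation B 45.5% vs Irrigation M 68.5%; Irrigation M is higher overall.

decreases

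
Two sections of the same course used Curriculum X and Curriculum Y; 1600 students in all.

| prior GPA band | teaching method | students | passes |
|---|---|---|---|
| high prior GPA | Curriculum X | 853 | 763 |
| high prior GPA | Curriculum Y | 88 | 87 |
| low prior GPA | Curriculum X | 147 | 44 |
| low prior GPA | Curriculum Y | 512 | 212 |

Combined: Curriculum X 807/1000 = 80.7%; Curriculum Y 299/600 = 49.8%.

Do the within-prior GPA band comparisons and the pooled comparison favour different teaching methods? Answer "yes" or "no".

yes

Within each prior GPA band level (high prior GPA 89.4% vs 98.9%; low prior GPA 29.9% vs 41.4%), Curriculum Y has the higher rate every time. Pooled: 80.7% vs 49.8% — Curriculum X has the higher rate overall. The two comparisons disagree.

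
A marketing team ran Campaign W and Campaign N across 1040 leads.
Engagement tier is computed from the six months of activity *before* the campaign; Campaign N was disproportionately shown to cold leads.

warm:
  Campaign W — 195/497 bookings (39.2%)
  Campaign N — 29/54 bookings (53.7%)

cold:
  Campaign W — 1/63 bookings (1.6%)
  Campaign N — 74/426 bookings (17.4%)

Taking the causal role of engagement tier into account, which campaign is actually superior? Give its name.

Nothing the campaign does changes engagement tier; the imbalance is an allocation artefact. With engagement tier also predicting the outcome, the pooled figure is confounded, and the within-stratum comparison is the causal one.
Within each level — warm: 39.2% vs 53.7%; cold: 1.6% vs 17.4% — Campaign N is higher every time.

Campaign N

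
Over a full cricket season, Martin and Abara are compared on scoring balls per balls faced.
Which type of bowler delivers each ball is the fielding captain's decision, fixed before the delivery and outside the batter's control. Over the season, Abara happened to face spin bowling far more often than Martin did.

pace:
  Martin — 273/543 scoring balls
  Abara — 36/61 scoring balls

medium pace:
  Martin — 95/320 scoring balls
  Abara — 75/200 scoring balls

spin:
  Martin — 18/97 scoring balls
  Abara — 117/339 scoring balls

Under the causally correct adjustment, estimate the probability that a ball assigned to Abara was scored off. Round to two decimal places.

The imbalance in bowling type arose from how balls faced were allocated, not from anything the player did; and bowling type independently affects the outcome. The pooled gap is confounded — condition on bowling type.
Standardising Abara to the population bowling type mix: 0.387·36/61 + 0.333·75/200 + 0.279·117/339 = 0.450.

0.45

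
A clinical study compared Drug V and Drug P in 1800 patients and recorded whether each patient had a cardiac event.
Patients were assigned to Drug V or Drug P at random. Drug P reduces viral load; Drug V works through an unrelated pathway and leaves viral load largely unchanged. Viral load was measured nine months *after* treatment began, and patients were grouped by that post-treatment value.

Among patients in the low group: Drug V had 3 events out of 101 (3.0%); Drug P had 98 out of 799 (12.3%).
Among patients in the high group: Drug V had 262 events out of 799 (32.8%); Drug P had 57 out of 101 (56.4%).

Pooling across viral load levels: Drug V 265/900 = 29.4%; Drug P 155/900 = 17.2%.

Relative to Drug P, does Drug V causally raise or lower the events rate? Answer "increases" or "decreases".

increases

The stratified and pooled comparisons disagree (Drug V wins within each viral load; Drug P wins overall), so the answer turns on the causal role of viral load.
Viral load here is a post-treatment variable shaped by the drug; conditioning on it would introduce bias rather than remove it. The overall comparison is the causal one.
Pooled: Drug V 29.4% vs Drug P 17.2%; Drug P is lower overall.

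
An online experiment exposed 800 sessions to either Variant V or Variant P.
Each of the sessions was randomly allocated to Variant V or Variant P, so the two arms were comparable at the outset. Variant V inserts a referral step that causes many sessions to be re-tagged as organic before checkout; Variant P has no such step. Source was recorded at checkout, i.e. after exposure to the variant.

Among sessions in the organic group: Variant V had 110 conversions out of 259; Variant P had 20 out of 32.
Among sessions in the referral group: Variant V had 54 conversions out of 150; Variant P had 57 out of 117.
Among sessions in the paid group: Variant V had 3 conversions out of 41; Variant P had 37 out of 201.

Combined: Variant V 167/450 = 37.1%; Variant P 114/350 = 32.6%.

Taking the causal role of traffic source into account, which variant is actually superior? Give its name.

Variant P is higher inside every traffic source stratum but Variant V is higher in aggregate. Whether to stratify depends on how traffic source relates to the variant.
Traffic source is recorded after the variant and is itself shifted by it — it sits on the causal path from variant to outcome. Conditioning on a mediator would strip out part of the effect we want; the pooled comparison gives the total causal effect.
Pooled: Variant V 37.1% vs Variant P 32.6%; Variant V is higher overall.

Variant V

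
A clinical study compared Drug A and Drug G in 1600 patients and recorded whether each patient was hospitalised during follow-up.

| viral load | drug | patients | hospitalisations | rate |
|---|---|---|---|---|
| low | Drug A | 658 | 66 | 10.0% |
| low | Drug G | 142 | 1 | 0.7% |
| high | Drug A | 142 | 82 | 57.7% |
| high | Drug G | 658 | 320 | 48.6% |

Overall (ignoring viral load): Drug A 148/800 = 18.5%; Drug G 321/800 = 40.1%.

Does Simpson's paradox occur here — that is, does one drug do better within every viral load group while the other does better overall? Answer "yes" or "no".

yes

Within each viral load level (low 10.0% vs 0.7%; high 57.7% vs 48.6%), Drug G has the lower rate every time. Pooled: 18.5% vs 40.1% — Drug A has the lower rate overall. The two comparisons disagree.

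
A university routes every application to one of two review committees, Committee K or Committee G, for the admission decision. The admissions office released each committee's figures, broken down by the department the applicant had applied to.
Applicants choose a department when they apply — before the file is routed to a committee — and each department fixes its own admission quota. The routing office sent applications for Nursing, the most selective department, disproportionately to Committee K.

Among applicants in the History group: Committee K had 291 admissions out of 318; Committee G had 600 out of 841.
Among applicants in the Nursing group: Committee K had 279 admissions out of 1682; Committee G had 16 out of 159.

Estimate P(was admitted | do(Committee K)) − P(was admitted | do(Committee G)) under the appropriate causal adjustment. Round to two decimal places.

Department differs across review committees for reasons unrelated to any effect of the review committee itself, and it separately predicts the outcome — a classic confounder. We must compare within department levels.
Adjusting over the population distribution of department: 0.386·(0.915−0.713) + 0.614·(0.166−0.101) = +0.118.

+0.12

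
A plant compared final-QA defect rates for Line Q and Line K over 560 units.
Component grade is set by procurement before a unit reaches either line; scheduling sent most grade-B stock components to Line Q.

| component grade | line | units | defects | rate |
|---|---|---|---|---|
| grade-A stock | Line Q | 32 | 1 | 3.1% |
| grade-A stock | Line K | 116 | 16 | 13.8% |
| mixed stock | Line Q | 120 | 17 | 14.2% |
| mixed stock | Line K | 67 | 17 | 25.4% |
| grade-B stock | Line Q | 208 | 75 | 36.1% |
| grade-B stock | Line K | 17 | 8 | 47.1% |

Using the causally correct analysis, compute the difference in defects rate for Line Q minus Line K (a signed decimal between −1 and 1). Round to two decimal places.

Component grade satisfies the back-door criterion: it is not a descendant of the line, and it blocks the spurious path from line to outcome. Adjusting for it (i.e., using the within-component grade rates) gives the causal effect.
Adjusting over the population distribution of component grade: 0.264·(0.031−0.138) + 0.334·(0.142−0.254) + 0.402·(0.361−0.471) = -0.110.

-0.11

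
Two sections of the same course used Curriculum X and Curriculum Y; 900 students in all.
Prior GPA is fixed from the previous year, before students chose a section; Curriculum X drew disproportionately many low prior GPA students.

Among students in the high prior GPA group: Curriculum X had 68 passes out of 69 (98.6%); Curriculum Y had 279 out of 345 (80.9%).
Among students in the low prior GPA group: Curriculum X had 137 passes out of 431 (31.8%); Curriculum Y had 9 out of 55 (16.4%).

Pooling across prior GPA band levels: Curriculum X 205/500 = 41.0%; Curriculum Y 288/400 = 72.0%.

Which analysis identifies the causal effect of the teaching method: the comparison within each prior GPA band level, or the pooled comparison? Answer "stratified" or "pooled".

stratified

The imbalance in prior GPA band arose from how students were allocated, not from anything the teaching method did; and prior GPA band independently affects the outcome. The pooled gap is confounded — condition on prior GPA band.
Within each level — high prior GPA: 98.6% vs 80.9%; low prior GPA: 31.8% vs 16.4% — Curriculum X is higher every time.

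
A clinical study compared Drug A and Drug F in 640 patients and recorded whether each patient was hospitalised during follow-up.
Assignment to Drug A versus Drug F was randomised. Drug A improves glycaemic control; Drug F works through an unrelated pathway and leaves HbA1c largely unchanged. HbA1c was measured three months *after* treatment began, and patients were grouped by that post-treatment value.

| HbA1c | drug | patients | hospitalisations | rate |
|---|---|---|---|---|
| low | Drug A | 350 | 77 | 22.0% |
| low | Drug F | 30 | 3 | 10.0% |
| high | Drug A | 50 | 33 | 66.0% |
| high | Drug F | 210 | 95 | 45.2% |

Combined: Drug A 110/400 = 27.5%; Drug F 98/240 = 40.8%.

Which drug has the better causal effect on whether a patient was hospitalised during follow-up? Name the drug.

Drug F is lower inside every HbA1c stratum but Drug A is lower in aggregate. Whether to stratify depends on how HbA1c relates to the drug.
HbA1c is recorded after the drug and is itself shifted by it — it sits on the causal path from drug to outcome. Conditioning on a mediator would strip out part of the effect we want; the pooled comparison gives the total causal effect.
Pooled: Drug A 27.5% vs Drug F 40.8%; Drug A is lower overall.

Drug A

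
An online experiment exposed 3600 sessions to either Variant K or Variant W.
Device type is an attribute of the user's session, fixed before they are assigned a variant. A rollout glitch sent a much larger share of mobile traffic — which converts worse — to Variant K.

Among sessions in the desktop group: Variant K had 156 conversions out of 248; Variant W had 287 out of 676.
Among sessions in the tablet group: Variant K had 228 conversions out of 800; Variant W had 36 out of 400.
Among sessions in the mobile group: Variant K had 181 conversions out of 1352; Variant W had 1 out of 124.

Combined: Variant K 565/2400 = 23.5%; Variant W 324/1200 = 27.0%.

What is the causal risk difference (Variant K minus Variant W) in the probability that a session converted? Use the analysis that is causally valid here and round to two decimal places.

+0.17

Device type satisfies the back-door criterion: it is not a descendant of the variant, and it blocks the spurious path from variant to outcome. Adjusting for it (i.e., using the within-device type rates) gives the causal effect.
Adjusting over the population distribution of device type: 0.257·(0.629−0.425) + 0.333·(0.285−0.090) + 0.410·(0.134−0.008) = +0.169.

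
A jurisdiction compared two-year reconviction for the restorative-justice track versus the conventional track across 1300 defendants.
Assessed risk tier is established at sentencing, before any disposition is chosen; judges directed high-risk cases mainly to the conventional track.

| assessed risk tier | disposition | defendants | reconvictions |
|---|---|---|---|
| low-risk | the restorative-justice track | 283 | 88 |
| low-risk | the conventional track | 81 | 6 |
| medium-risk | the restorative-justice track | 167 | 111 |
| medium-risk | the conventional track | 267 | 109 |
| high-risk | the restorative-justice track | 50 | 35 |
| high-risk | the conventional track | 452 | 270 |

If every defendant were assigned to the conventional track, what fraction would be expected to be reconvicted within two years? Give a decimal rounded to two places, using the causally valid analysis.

0.39

the conventional track is lower inside every assessed risk tier stratum but the restorative-justice track is lower in aggregate. Whether to stratify depends on how assessed risk tier relates to the disposition.
Assessed risk tier satisfies the back-door criterion: it is not a descendant of the disposition, and it blocks the spurious path from disposition to outcome. Adjusting for it (i.e., using the within-assessed risk tier rates) gives the causal effect.
Standardising the conventional track to the population assessed risk tier mix: 0.280·6/81 + 0.334·109/267 + 0.386·270/452 = 0.388.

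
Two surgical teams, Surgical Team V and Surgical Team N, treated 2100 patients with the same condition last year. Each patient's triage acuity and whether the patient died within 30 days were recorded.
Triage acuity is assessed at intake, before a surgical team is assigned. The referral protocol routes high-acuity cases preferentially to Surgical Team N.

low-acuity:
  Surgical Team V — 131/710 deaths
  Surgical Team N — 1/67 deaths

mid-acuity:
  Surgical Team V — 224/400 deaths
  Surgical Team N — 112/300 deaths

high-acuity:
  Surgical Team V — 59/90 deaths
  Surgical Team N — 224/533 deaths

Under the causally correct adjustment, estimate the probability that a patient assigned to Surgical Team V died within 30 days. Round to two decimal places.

0.45

Since triage acuity is a pre-existing factor (not a product of the surgical team) and it affects the outcome on its own, it is a confounder. The stratified rates, not the pooled rate, identify the causal effect.
Standardising Surgical Team V to the population triage acuity mix: 0.370·131/710 + 0.333·224/400 + 0.297·59/90 = 0.449.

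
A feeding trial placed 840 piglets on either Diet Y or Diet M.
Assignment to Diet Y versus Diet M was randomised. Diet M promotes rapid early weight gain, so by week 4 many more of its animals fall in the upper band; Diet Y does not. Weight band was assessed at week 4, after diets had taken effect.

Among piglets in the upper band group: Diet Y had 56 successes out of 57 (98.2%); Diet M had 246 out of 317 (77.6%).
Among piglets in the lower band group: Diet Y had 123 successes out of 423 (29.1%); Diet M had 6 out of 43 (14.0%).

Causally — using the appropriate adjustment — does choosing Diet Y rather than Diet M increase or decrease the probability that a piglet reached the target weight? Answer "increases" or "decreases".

The week-4 weight band-specific comparison favours Diet Y throughout, but the pooled figures favour Diet M. The question is whether to condition on week-4 weight band.
Because the diet influences week-4 weight band, week-4 weight band is a post-treatment mediator, not a confounder. Stratifying on it would bias the estimate; the causal effect is the crude pooled difference.
Pooled: Diet Y 37.3% vs Diet M 70.0%; Diet M is higher overall.

decreases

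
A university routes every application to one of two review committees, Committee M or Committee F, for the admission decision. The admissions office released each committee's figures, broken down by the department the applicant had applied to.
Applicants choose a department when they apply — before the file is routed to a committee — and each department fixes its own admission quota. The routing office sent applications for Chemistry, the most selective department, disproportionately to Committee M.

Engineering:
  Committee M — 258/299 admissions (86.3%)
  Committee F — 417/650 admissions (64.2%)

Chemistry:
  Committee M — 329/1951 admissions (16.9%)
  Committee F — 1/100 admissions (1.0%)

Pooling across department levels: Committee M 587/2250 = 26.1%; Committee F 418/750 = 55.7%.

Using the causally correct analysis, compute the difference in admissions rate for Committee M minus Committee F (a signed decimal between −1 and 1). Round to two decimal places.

The department-specific comparison favours Committee M throughout, but the pooled figures favour Committee F. The question is whether to condition on department.
Department is set before the review committee has any effect — it is not caused by the review committee — and it independently drives the outcome. That makes it a confounder, so the causal comparison is within department levels.
Adjusting over the population distribution of department: 0.316·(0.863−0.642) + 0.684·(0.169−0.010) = +0.178.

+0.18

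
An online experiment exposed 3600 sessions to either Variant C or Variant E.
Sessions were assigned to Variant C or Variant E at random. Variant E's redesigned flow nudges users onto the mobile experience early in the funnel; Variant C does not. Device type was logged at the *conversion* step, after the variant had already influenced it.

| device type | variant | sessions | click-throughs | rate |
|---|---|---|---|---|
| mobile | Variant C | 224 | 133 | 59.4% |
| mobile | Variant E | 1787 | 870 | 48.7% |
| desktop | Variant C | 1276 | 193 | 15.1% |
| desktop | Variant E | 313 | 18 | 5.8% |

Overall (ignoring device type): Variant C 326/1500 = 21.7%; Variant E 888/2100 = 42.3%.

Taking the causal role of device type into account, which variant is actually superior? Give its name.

Variant E

Variant C is higher inside every device type stratum but Variant E is higher in aggregate. Whether to stratify depends on how device type relates to the variant.
Because the variant influences device type, device type is a post-treatment mediator, not a confounder. Stratifying on it would bias the estimate; the causal effect is the crude pooled difference.
Pooled: Variant C 21.7% vs Variant E 42.3%; Variant E is higher overall.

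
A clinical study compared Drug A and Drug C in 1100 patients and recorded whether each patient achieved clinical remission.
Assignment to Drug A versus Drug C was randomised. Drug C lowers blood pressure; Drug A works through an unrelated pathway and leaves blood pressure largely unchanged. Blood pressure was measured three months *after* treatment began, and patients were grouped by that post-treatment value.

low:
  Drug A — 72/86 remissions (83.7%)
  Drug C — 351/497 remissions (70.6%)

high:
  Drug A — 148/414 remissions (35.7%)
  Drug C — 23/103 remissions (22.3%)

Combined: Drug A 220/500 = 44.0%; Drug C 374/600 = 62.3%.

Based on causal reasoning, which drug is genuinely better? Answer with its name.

Drug C

The stratified and pooled comparisons disagree (Drug A wins within each blood pressure; Drug C wins overall), so the answer turns on the causal role of blood pressure.
Blood pressure lies on the pathway drug → blood pressure → outcome, so adjusting for it blocks the indirect effect. For the total causal effect of drug, use the unadjusted pooled rates.
Pooled: Drug A 44.0% vs Drug C 62.3%; Drug C is higher overall.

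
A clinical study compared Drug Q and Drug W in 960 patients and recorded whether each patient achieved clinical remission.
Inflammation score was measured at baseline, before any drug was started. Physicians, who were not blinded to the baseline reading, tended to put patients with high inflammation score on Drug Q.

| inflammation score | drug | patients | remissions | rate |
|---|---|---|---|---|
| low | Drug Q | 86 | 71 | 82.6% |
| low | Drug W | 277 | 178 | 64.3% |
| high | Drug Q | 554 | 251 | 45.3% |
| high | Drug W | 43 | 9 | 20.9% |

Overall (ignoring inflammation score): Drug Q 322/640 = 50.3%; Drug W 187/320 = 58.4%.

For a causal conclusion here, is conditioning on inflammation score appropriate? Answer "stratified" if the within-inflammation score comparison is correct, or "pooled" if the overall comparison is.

Within every inflammation score level Drug Q has the higher rate, yet pooled Drug W does — Simpson's reversal.
The imbalance in inflammation score arose from how patients were allocated, not from anything the drug did; and inflammation score independently affects the outcome. The pooled gap is confounded — condition on inflammation score.
Within each level — low: 82.6% vs 64.3%; high: 45.3% vs 20.9% — Drug Q is higher every time.

stratified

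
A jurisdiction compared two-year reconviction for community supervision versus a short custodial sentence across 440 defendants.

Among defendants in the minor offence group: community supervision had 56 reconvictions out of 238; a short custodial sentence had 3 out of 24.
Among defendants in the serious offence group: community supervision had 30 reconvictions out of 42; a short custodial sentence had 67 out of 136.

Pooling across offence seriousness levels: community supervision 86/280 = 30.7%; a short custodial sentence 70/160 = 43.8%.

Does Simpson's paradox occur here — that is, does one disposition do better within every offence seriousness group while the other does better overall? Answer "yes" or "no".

Within each offence seriousness level (minor offence 23.5% vs 12.5%; serious offence 71.4% vs 49.3%), a short custodial sentence has the lower rate every time. Pooled: 30.7% vs 43.8% — community supervision has the lower rate overall. The two comparisons disagree.

yes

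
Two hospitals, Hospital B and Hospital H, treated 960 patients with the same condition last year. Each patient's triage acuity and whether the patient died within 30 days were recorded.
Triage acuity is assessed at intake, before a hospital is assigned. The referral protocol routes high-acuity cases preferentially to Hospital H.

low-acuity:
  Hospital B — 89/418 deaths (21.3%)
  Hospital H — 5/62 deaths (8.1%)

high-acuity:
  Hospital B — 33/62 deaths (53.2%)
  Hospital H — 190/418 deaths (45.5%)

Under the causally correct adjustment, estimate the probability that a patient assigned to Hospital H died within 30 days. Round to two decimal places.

0.27

Here triage acuity is a common cause — it drives both which hospital a case falls under and the outcome. The crude comparison mixes populations; the stratum-specific rates are the causally relevant ones.
Standardising Hospital H to the population triage acuity mix: 0.500·5/62 + 0.500·190/418 = 0.268.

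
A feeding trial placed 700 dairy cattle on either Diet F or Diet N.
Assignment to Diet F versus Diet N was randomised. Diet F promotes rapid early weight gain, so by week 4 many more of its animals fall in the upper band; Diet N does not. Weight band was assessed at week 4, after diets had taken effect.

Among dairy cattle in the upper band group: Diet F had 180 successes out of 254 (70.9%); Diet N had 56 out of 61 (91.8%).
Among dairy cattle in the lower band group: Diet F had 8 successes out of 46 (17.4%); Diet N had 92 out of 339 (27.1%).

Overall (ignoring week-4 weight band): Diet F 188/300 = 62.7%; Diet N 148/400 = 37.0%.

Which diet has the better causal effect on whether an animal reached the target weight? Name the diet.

Because the diet influences week-4 weight band, week-4 weight band is a post-treatment mediator, not a confounder. Stratifying on it would bias the estimate; the causal effect is the crude pooled difference.
Pooled: Diet F 62.7% vs Diet N 37.0%; Diet F is higher overall.

Diet F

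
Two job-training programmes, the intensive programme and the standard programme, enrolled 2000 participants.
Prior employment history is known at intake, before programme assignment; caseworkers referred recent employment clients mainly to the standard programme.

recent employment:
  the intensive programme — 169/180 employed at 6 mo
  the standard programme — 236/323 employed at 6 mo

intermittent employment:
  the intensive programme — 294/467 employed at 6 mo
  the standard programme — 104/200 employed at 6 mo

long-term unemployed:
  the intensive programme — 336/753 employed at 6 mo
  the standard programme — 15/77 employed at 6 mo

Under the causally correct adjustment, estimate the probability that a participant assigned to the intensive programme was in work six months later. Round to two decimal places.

0.63

The stratified and pooled comparisons disagree (the intensive programme wins within each prior employment history; the standard programme wins overall), so the answer turns on the causal role of prior employment history.
The imbalance in prior employment history arose from how participants were allocated, not from anything the programme did; and prior employment history independently affects the outcome. The pooled gap is confounded — condition on prior employment history.
Standardising the intensive programme to the population prior employment history mix: 0.252·169/180 + 0.334·294/467 + 0.415·336/753 = 0.631.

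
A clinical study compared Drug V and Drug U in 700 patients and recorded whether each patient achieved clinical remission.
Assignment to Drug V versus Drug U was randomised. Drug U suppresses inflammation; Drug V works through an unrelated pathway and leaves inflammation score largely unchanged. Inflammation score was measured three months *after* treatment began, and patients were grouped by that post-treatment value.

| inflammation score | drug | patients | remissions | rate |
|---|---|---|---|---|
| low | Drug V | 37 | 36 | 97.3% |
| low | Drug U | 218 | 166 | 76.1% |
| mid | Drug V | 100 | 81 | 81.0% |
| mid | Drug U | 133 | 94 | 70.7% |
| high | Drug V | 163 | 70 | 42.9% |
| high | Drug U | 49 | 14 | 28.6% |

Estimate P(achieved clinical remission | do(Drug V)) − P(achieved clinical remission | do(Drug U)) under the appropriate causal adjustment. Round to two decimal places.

-0.06

The stratified and pooled comparisons disagree (Drug V wins within each inflammation score; Drug U wins overall), so the answer turns on the causal role of inflammation score.
Inflammation score is recorded after the drug and is itself shifted by it — it sits on the causal path from drug to outcome. Conditioning on a mediator would strip out part of the effect we want; the pooled comparison gives the total causal effect.
The causal difference is the pooled difference: 0.623 − 0.685 = -0.062.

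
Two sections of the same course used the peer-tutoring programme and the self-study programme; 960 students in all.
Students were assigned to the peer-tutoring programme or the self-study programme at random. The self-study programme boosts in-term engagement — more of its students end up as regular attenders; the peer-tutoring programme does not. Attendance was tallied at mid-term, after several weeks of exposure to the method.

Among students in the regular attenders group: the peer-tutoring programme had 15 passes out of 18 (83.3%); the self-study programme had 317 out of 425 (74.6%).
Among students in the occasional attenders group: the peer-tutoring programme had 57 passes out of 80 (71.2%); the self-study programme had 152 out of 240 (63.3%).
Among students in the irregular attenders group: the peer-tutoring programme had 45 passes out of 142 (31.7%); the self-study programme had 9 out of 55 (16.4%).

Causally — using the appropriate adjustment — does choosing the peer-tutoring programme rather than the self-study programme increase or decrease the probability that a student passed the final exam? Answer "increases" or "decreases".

decreases

The mid-term attendance-specific comparison favours the peer-tutoring programme throughout, but the pooled figures favour the self-study programme. The question is whether to condition on mid-term attendance.
Because the teaching method influences mid-term attendance, mid-term attendance is a post-treatment mediator, not a confounder. Stratifying on it would bias the estimate; the causal effect is the crude pooled difference.
Pooled: the peer-tutoring programme 48.8% vs the self-study programme 66.4%; the self-study programme is higher overall.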